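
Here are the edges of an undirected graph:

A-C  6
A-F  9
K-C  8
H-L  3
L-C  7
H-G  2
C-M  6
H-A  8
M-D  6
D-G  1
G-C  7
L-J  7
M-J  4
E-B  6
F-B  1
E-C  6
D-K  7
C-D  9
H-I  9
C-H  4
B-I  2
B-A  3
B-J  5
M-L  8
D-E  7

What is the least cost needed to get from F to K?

18

Compare a few routes:
F - B - E - D - K: 1+6+7+7 = 21
F - B - E - C - K: 1+6+6+8 = 21
F - B - A - C - K: 1+3+6+8 = 18
Cheapest is F - B - A - C - K at 18.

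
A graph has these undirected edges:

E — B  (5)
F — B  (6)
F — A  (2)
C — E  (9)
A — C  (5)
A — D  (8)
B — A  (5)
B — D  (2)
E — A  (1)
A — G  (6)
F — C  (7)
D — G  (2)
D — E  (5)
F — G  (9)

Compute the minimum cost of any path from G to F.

Compare a few routes:
G–F: 9 = 9
G–A–F: 6+2 = 8
G–D–B–F: 2+2+6 = 10
The minimum is 8 via G–A–F.

8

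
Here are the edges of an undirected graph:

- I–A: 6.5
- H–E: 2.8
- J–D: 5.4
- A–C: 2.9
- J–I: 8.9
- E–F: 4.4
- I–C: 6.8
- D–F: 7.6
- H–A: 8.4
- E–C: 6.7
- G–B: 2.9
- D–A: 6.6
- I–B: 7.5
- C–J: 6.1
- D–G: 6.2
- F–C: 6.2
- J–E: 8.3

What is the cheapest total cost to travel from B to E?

Running Dijkstra from B:
B: 0
G: 2.9  (via B)
I: 7.5  (via B)
D: 9.1  (via G)
A: 14  (via I)
C: 14.3  (via I)
J: 14.5  (via D)
F: 16.7  (via D)
E: 21  (via C)
Shortest route: B → I → C → E = 21.

21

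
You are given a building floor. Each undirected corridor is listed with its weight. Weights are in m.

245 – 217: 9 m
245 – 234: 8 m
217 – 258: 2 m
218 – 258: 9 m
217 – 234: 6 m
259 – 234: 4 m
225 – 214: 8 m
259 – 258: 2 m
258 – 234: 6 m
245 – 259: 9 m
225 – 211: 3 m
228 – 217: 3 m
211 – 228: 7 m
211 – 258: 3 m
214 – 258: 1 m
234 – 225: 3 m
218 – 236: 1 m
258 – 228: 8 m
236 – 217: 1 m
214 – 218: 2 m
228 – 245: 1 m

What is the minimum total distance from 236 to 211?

6 m

Settle nodes by increasing distance from 236:
236: 0
218: 1  (via 236)
217: 1  (via 236)
214: 3  (via 218)
258: 3  (via 217)
228: 4  (via 217)
245: 5  (via 228)
259: 5  (via 258)
211: 6  (via 258)
Shortest route: 236–217–258–211 = 6 m.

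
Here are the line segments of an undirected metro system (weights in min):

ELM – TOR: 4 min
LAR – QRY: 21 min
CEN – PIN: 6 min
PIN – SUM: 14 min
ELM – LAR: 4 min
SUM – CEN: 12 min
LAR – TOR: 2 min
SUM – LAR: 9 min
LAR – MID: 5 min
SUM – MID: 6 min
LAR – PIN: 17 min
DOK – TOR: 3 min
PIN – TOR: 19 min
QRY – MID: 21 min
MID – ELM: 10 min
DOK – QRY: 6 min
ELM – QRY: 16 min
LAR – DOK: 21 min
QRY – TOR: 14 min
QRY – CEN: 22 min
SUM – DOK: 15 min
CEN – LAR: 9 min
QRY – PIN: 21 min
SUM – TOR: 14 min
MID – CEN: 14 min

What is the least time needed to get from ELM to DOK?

7 min

Compare a few routes:
ELM - TOR - DOK: 4+3 = 7
ELM - LAR - TOR - DOK: 4+2+3 = 9
The minimum is 7 min via ELM - TOR - DOK.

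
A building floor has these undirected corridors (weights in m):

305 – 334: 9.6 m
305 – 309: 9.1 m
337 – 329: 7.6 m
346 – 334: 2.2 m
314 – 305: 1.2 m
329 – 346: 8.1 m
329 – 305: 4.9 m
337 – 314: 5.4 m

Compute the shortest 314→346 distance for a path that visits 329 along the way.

14.2 m

Best 314 to 329: 314–305–329 costing 6.1
Shortest 329→346: 329–346 = 8.1
Total via 329: 6.1 + 8.1 = 14.2 m.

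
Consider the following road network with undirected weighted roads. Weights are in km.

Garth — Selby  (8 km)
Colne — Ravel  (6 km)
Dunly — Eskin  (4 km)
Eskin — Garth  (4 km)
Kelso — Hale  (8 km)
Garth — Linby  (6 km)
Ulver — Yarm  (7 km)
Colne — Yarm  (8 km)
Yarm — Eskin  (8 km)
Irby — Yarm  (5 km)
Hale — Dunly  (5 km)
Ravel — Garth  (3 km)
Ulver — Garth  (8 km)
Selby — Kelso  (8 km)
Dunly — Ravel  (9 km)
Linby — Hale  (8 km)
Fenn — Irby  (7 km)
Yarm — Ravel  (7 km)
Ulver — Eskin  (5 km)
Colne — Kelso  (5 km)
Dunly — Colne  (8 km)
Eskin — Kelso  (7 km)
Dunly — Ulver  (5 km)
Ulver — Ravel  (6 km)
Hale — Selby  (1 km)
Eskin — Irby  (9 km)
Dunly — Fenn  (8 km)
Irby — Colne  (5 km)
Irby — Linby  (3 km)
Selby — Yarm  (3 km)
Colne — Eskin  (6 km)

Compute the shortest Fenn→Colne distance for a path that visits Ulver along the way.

24 km

Shortest Fenn→Ulver: Fenn → Dunly → Ulver = 13
Shortest Ulver→Colne: Ulver → Eskin → Colne = 11
Total via Ulver: 13 + 11 = 24 km.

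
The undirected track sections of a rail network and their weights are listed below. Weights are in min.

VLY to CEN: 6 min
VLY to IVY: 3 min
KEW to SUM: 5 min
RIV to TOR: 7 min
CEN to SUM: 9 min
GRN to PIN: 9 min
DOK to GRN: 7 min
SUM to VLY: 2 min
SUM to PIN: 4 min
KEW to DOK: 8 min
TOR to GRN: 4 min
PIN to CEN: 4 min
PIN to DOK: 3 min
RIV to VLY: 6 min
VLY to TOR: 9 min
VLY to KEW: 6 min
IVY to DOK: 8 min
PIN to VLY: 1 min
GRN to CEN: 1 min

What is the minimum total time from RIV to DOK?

10 min

Shortest distances from RIV:
RIV: 0
VLY: 6  (via RIV)
PIN: 7  (via VLY)
TOR: 7  (via RIV)
SUM: 8  (via VLY)
IVY: 9  (via VLY)
DOK: 10  (via PIN)
Shortest route: RIV–VLY–PIN–DOK = 10 min.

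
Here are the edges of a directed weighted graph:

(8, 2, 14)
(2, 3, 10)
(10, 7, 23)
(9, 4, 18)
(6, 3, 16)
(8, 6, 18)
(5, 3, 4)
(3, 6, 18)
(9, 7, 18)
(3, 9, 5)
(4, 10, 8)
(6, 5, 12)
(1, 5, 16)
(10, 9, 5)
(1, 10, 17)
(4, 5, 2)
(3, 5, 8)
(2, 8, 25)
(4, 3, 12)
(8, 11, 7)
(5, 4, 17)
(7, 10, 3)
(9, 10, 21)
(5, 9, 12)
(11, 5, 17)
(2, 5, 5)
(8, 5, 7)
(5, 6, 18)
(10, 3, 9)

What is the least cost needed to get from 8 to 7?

34

Shortest distances from 8:
8: 0
5: 7  (via 8)
11: 7  (via 8)
3: 11  (via 5)
2: 14  (via 8)
9: 16  (via 3)
6: 18  (via 8)
4: 24  (via 5)
10: 32  (via 4)
7: 34  (via 9)
Shortest route: 8 → 5 → 3 → 9 → 7 = 34.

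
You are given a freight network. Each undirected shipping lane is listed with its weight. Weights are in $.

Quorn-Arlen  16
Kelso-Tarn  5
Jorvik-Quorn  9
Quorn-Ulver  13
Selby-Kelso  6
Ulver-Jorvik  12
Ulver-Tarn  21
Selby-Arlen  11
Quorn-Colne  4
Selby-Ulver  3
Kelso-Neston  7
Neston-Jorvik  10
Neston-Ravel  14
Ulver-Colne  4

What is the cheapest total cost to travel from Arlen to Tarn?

Enumerating some paths:
Arlen - Quorn - Ulver - Selby - Kelso - Tarn: 16+13+3+6+5 = 43
Arlen - Selby - Kelso - Tarn: 11+6+5 = 22
Arlen - Quorn - Colne - Ulver - Selby - Kelso - Tarn: 16+4+4+3+6+5 = 38
Arlen - Selby - Ulver - Tarn: 11+3+21 = 35
The minimum is $22 via Arlen - Selby - Kelso - Tarn.

$22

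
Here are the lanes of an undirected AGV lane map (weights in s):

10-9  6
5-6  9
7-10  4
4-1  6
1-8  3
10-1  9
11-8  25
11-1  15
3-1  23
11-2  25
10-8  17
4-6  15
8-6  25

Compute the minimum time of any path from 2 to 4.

Settle nodes by increasing distance from 2:
2: 0
11: 25  (via 2)
1: 40  (via 11)
8: 43  (via 1)
4: 46  (via 1)
Shortest route: 2–11–1–4 = 46 s.

46 s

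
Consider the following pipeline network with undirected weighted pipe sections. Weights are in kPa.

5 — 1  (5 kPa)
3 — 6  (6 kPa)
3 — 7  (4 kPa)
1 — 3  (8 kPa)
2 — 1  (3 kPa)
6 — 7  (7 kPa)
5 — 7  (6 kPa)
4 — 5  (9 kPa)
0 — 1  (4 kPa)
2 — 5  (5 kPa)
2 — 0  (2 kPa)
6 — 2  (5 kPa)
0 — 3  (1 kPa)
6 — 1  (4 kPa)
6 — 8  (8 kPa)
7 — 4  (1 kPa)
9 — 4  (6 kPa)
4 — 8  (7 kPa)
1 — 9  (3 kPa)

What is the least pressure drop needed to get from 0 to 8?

Candidate routes:
0–2–6–8: 2+5+8 = 15
0–3–7–4–8: 1+4+1+7 = 13
0–3–6–8: 1+6+8 = 15
The minimum is 13 kPa via 0–3–7–4–8.

13 kPa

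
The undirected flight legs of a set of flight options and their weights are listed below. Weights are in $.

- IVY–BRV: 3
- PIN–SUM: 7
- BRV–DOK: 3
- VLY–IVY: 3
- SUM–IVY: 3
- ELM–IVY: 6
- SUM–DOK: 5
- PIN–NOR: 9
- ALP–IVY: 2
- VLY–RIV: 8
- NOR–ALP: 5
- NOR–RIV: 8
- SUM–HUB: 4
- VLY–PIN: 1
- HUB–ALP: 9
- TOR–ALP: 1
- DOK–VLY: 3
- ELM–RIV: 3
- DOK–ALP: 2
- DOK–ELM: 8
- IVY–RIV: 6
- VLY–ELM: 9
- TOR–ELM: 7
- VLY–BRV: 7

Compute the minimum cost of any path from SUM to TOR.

$6

Shortest distances from SUM:
SUM: 0
IVY: 3  (via SUM)
HUB: 4  (via SUM)
DOK: 5  (via SUM)
ALP: 5  (via IVY)
TOR: 6  (via ALP)
Shortest route: SUM → IVY → ALP → TOR = $6.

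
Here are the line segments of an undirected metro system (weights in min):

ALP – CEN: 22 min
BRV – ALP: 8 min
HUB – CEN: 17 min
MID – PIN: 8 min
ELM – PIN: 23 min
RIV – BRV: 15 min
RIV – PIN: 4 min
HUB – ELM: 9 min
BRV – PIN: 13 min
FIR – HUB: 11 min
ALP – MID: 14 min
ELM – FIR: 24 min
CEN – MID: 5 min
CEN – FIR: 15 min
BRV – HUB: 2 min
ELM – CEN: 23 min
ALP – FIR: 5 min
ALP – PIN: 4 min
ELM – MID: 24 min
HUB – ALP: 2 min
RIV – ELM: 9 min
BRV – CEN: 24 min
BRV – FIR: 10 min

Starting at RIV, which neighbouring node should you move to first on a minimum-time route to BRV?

PIN

Compare a few routes:
RIV–PIN–ALP–HUB–BRV: 4+4+2+2 = 12
RIV–BRV: 15 = 15
RIV–PIN–ALP–BRV: 4+4+8 = 16
The minimum is 12 min via RIV–PIN–ALP–HUB–BRV.
So from RIV the first move is to PIN.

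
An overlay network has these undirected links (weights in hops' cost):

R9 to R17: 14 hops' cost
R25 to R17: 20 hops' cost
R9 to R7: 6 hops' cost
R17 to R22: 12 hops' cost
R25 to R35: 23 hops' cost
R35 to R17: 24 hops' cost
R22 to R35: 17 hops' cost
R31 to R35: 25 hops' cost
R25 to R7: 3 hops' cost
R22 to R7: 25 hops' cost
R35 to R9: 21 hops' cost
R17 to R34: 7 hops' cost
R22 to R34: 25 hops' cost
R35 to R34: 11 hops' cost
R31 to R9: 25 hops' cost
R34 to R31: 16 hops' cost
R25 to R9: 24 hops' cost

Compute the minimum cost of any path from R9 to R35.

21 hops' cost

Compare a few routes:
R9 - R35: 21 = 21
R9 - R17 - R34 - R35: 14+7+11 = 32
R9 - R17 - R35: 14+24 = 38
R9 - R7 - R25 - R35: 6+3+23 = 32
Cheapest is R9 - R35 at 21 hops' cost.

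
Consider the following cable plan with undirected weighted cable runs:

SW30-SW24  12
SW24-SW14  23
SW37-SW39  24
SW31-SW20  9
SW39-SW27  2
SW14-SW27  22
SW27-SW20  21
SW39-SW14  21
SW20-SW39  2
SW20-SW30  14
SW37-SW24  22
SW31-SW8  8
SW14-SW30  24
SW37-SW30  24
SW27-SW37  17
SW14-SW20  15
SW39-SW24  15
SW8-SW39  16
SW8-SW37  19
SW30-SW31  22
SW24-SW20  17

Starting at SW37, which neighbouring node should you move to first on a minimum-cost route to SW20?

Candidate routes:
SW37 → SW8 → SW31 → SW20: 19+8+9 = 36
SW37 → SW27 → SW39 → SW20: 17+2+2 = 21
SW37 → SW39 → SW20: 24+2 = 26
Cheapest is SW37 → SW27 → SW39 → SW20 at 21.
So from SW37 the first move is to SW27.

SW27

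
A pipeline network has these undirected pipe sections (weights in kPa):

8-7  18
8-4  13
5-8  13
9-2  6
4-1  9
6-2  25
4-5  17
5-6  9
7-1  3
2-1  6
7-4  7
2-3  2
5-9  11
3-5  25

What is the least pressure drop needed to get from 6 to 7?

33 kPa

Compare a few routes:
6 → 5 → 4 → 7: 9+17+7 = 33
6 → 2 → 1 → 7: 25+6+3 = 34
The minimum is 33 kPa via 6 → 5 → 4 → 7.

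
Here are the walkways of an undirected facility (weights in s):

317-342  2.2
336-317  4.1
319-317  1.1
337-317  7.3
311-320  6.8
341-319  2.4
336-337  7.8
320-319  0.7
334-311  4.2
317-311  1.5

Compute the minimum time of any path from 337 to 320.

9.1 s

Candidate routes:
337 - 317 - 311 - 320: 7.3+1.5+6.8 = 15.6
337 - 317 - 319 - 320: 7.3+1.1+0.7 = 9.1
337 - 336 - 317 - 319 - 320: 7.8+4.1+1.1+0.7 = 13.7
337 - 336 - 317 - 311 - 320: 7.8+4.1+1.5+6.8 = 20.2
Cheapest is 337 - 317 - 319 - 320 at 9.1 s.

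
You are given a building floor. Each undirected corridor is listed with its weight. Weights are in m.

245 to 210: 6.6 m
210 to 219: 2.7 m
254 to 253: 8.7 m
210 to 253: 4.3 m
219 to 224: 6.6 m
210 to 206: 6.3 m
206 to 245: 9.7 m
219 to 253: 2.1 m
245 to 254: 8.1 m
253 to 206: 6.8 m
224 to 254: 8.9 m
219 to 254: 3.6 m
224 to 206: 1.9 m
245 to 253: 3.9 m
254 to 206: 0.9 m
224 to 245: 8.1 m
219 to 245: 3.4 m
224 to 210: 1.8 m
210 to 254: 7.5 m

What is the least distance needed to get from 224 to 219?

Settle nodes by increasing distance from 224:
224: 0
210: 1.8  (via 224)
206: 1.9  (via 224)
254: 2.8  (via 206)
219: 4.5  (via 210)
Shortest route: 224 → 210 → 219 = 4.5 m.

4.5 m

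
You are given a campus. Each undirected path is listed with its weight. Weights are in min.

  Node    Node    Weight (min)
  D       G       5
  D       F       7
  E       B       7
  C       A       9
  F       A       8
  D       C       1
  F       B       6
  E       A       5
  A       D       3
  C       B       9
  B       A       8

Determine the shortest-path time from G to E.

Candidate routes:
G–D–C–A–E: 5+1+9+5 = 20
G–D–A–E: 5+3+5 = 13
Cheapest is G–D–A–E at 13 min.

13 min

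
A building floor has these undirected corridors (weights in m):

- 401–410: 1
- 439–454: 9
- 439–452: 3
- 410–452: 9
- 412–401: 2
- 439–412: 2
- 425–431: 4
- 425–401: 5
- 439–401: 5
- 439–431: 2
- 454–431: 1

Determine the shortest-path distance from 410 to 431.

7 m

Shortest distances from 410:
410: 0
401: 1  (via 410)
412: 3  (via 401)
439: 5  (via 412)
425: 6  (via 401)
431: 7  (via 439)
Shortest route: 410 → 401 → 412 → 439 → 431 = 7 m.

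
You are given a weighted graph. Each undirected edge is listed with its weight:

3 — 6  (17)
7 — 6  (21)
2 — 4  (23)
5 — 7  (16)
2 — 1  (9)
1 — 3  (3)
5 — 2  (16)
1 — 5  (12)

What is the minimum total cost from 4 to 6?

Settle nodes by increasing distance from 4:
4: 0
2: 23  (via 4)
1: 32  (via 2)
3: 35  (via 1)
5: 39  (via 2)
6: 52  (via 3)
Shortest route: 4 → 2 → 1 → 3 → 6 = 52.

52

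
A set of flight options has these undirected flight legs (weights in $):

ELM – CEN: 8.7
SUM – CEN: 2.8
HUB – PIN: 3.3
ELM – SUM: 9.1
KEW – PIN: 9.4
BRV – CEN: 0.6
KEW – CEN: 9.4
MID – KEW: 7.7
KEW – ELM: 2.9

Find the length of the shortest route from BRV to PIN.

$19.4

Compare a few routes:
BRV–CEN–ELM–KEW–PIN: 0.6+8.7+2.9+9.4 = 21.6
BRV–CEN–KEW–PIN: 0.6+9.4+9.4 = 19.4
BRV–CEN–SUM–ELM–KEW–PIN: 0.6+2.8+9.1+2.9+9.4 = 24.8
The minimum is $19.4 via BRV–CEN–KEW–PIN.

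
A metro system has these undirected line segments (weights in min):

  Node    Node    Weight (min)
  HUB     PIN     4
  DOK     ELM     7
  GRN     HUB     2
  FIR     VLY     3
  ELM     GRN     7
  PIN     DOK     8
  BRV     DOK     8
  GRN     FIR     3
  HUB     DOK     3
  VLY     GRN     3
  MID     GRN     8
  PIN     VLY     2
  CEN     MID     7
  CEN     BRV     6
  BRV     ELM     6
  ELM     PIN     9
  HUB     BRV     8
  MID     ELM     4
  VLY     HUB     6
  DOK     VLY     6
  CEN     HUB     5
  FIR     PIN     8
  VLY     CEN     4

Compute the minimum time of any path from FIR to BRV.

Compare a few routes:
FIR–GRN–HUB–BRV: 3+2+8 = 13
FIR–GRN–HUB–CEN–BRV: 3+2+5+6 = 16
FIR–GRN–ELM–BRV: 3+7+6 = 16
FIR–GRN–VLY–CEN–BRV: 3+3+4+6 = 16
The minimum is 13 min via FIR–GRN–HUB–BRV.

13 min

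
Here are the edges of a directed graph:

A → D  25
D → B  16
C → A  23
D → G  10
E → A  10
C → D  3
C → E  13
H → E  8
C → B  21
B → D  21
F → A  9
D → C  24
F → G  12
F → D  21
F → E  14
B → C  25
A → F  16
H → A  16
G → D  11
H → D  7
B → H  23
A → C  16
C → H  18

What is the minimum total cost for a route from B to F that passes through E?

57

Best B to E: B–H–E costing 31
Shortest E→F: E–A–F = 26
Total via E: 31 + 26 = 57.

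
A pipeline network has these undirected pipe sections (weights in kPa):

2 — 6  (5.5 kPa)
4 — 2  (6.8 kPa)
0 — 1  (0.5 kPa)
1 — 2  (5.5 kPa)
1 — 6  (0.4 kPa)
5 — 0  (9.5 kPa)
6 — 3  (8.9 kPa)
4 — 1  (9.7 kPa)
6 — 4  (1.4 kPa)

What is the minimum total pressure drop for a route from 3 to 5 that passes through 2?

29.9 kPa

Shortest 3→2: 3 → 6 → 2 = 14.4
Best 2 to 5: 2 → 1 → 0 → 5 costing 15.5
Total via 2: 14.4 + 15.5 = 29.9 kPa.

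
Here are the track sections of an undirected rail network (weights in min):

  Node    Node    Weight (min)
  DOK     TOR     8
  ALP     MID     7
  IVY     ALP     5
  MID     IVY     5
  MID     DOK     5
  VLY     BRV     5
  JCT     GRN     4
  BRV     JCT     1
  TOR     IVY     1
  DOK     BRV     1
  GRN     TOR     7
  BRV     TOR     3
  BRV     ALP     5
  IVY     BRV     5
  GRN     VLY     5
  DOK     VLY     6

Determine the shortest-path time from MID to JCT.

7 min

Candidate routes:
MID - DOK - BRV - JCT: 5+1+1 = 7
MID - IVY - TOR - BRV - JCT: 5+1+3+1 = 10
MID - IVY - BRV - JCT: 5+5+1 = 11
The minimum is 7 min via MID - DOK - BRV - JCT.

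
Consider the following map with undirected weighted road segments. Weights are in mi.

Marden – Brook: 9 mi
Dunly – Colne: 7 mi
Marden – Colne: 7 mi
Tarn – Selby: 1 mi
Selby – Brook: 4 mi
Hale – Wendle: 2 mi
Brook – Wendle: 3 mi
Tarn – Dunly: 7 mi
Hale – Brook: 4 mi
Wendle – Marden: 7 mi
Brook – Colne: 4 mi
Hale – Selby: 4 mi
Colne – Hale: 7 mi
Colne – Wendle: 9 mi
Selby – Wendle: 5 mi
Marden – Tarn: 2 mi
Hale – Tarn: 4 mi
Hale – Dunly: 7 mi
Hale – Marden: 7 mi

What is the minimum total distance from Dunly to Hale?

Compare a few routes:
Dunly → Tarn → Hale: 7+4 = 11
Dunly → Hale: 7 = 7
The minimum is 7 mi via Dunly → Hale.

7 mi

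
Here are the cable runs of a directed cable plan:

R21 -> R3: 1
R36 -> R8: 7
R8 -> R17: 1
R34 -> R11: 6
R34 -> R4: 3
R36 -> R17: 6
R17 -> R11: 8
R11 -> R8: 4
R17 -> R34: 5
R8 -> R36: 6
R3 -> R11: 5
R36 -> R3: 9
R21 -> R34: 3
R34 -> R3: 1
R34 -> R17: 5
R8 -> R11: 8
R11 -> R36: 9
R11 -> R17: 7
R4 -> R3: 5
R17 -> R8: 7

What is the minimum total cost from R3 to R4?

Shortest distances from R3:
R3: 0
R11: 5  (via R3)
R8: 9  (via R11)
R17: 10  (via R8)
R36: 14  (via R11)
R34: 15  (via R17)
R4: 18  (via R34)
Shortest route: R3 → R11 → R8 → R17 → R34 → R4 = 18.

18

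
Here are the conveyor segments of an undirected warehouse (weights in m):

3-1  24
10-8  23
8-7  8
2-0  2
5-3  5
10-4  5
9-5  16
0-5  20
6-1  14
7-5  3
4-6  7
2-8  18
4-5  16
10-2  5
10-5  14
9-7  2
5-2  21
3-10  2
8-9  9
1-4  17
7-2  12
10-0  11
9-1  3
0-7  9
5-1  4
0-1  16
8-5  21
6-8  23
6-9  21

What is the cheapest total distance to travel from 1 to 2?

Settle nodes by increasing distance from 1:
1: 0
9: 3  (via 1)
5: 4  (via 1)
7: 5  (via 9)
3: 9  (via 5)
10: 11  (via 3)
8: 12  (via 9)
0: 14  (via 7)
6: 14  (via 1)
2: 16  (via 10)
Shortest route: 1 → 5 → 3 → 10 → 2 = 16 m.

16 m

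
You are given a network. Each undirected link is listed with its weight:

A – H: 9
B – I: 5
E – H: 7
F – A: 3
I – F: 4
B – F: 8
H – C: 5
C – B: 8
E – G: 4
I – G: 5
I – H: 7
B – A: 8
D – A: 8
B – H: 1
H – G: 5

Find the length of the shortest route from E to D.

24

Candidate routes:
E → H → A → D: 7+9+8 = 24
E → G → H → B → A → D: 4+5+1+8+8 = 26
The minimum is 24 via E → H → A → D.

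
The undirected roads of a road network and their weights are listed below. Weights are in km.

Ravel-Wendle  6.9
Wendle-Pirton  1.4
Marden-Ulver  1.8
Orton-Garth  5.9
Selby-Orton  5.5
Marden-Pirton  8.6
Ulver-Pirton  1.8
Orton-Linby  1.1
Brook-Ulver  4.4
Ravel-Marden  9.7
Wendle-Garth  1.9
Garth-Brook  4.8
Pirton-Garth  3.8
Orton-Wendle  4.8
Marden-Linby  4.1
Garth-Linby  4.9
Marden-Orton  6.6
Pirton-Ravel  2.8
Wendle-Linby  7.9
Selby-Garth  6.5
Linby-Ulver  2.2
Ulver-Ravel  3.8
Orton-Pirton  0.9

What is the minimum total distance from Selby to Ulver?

Candidate routes:
Selby–Orton–Pirton–Ulver: 5.5+0.9+1.8 = 8.2
Selby–Orton–Linby–Ulver: 5.5+1.1+2.2 = 8.8
Cheapest is Selby–Orton–Pirton–Ulver at 8.2 km.

8.2 km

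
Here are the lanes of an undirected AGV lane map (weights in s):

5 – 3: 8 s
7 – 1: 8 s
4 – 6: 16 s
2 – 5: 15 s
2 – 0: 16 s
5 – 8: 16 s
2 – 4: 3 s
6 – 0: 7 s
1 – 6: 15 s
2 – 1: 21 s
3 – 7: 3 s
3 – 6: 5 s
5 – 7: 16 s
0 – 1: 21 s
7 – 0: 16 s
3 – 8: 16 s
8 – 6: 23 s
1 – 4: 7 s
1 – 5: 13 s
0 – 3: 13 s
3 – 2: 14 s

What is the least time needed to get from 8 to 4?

Running Dijkstra from 8:
8: 0
3: 16  (via 8)
5: 16  (via 8)
7: 19  (via 3)
6: 21  (via 3)
1: 27  (via 7)
0: 28  (via 6)
2: 30  (via 3)
4: 33  (via 2)
Shortest route: 8 → 3 → 2 → 4 = 33 s.

33 s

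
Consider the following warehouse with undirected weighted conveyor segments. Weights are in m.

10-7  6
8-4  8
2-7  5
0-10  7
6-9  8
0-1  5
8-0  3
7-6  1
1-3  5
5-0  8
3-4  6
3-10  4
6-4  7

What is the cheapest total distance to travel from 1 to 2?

20 m

Settle nodes by increasing distance from 1:
1: 0
0: 5  (via 1)
3: 5  (via 1)
8: 8  (via 0)
10: 9  (via 3)
4: 11  (via 3)
5: 13  (via 0)
7: 15  (via 10)
6: 16  (via 7)
2: 20  (via 7)
Shortest route: 1–3–10–7–2 = 20 m.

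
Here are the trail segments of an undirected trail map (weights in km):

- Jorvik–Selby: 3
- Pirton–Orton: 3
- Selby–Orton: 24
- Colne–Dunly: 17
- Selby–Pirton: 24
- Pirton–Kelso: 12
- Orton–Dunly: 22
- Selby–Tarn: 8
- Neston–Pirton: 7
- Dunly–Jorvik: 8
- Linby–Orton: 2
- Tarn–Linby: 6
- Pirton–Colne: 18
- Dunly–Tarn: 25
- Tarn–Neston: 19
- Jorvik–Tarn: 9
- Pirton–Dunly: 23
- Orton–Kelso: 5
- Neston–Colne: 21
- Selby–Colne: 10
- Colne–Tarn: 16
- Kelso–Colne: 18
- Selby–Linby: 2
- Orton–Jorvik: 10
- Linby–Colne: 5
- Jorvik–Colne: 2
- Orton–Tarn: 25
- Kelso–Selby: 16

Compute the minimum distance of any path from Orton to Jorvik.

Candidate routes:
Orton–Linby–Colne–Jorvik: 2+5+2 = 9
Orton–Linby–Selby–Jorvik: 2+2+3 = 7
The minimum is 7 km via Orton–Linby–Selby–Jorvik.

7 km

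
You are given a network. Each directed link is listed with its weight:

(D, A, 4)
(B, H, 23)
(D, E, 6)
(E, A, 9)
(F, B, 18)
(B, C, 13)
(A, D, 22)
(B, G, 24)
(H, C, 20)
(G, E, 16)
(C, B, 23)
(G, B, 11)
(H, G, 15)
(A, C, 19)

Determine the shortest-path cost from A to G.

Running Dijkstra from A:
A: 0
C: 19  (via A)
D: 22  (via A)
E: 28  (via D)
B: 42  (via C)
H: 65  (via B)
G: 66  (via B)
Shortest route: A → C → B → G = 66.

66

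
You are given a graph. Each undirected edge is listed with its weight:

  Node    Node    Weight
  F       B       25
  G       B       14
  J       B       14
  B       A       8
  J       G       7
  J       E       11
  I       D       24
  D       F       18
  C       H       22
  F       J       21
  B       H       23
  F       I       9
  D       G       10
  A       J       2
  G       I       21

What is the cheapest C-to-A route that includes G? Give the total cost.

68

Best C to G: C–H–B–G costing 59
Best G to A: G–J–A costing 9
Total via G: 59 + 9 = 68.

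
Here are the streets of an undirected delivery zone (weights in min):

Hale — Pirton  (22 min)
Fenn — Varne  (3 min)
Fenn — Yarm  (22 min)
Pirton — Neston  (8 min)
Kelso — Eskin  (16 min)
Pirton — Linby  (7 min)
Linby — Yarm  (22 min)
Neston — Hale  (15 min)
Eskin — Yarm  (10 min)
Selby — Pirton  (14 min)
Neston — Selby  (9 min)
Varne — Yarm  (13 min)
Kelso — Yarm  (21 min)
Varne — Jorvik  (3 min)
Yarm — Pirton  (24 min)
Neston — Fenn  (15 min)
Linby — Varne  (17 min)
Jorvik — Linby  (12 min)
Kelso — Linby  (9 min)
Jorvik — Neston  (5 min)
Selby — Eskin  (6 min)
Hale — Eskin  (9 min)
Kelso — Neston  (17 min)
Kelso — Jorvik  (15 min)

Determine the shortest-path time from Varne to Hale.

Enumerating some paths:
Varne–Jorvik–Neston–Selby–Eskin–Hale: 3+5+9+6+9 = 32
Varne–Jorvik–Neston–Hale: 3+5+15 = 23
Cheapest is Varne–Jorvik–Neston–Hale at 23 min.

23 min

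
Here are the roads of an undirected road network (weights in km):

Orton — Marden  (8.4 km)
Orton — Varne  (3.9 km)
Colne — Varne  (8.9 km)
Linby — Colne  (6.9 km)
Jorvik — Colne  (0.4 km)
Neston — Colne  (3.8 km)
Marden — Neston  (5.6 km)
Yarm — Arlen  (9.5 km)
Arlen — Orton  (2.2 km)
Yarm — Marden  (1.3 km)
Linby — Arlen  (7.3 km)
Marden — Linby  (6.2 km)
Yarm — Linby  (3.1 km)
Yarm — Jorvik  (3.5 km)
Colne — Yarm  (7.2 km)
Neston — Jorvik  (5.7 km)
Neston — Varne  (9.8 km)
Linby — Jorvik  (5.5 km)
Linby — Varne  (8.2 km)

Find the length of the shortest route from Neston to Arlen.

Settle nodes by increasing distance from Neston:
Neston: 0
Colne: 3.8  (via Neston)
Jorvik: 4.2  (via Colne)
Marden: 5.6  (via Neston)
Yarm: 6.9  (via Marden)
Linby: 9.7  (via Jorvik)
Varne: 9.8  (via Neston)
Orton: 13.7  (via Varne)
Arlen: 15.9  (via Orton)
Shortest route: Neston–Varne–Orton–Arlen = 15.9 km.

15.9 km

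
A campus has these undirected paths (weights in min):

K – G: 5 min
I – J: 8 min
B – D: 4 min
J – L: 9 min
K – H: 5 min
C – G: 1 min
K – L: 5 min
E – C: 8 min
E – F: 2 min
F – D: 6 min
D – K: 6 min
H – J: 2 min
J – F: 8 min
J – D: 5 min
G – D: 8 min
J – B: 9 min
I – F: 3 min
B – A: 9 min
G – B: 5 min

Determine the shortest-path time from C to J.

Shortest distances from C:
C: 0
G: 1  (via C)
B: 6  (via G)
K: 6  (via G)
E: 8  (via C)
D: 9  (via G)
F: 10  (via E)
H: 11  (via K)
L: 11  (via K)
I: 13  (via F)
J: 13  (via H)
Shortest route: C–G–K–H–J = 13 min.

13 min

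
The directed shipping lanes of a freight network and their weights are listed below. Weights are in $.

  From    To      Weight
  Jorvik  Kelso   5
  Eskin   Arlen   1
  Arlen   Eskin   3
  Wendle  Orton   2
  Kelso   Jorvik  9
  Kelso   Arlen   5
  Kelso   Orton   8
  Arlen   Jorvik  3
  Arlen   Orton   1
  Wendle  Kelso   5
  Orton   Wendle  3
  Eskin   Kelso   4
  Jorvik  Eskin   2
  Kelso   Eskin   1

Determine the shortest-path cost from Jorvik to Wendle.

Running Dijkstra from Jorvik:
Jorvik: 0
Eskin: 2  (via Jorvik)
Arlen: 3  (via Eskin)
Orton: 4  (via Arlen)
Kelso: 5  (via Jorvik)
Wendle: 7  (via Orton)
Shortest route: Jorvik–Eskin–Arlen–Orton–Wendle = $7.

$7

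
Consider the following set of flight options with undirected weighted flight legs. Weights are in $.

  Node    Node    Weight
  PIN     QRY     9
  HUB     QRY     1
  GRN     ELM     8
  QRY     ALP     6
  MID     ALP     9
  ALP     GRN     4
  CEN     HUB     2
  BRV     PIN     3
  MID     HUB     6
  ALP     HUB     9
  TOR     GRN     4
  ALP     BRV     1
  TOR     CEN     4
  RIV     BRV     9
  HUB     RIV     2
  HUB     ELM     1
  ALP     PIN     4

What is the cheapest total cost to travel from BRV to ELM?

$9

Settle nodes by increasing distance from BRV:
BRV: 0
ALP: 1  (via BRV)
PIN: 3  (via BRV)
GRN: 5  (via ALP)
QRY: 7  (via ALP)
HUB: 8  (via QRY)
RIV: 9  (via BRV)
TOR: 9  (via GRN)
ELM: 9  (via HUB)
Shortest route: BRV → ALP → QRY → HUB → ELM = $9.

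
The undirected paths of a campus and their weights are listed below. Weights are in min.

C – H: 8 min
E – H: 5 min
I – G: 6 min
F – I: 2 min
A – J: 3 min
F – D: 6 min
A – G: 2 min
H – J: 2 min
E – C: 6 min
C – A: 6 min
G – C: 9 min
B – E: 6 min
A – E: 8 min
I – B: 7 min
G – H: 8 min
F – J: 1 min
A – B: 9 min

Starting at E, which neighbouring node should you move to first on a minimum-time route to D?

Enumerating some paths:
E–A–J–F–D: 8+3+1+6 = 18
E–H–J–F–D: 5+2+1+6 = 14
E–B–I–F–D: 6+7+2+6 = 21
Cheapest is E–H–J–F–D at 14 min.
So from E the first move is to H.

H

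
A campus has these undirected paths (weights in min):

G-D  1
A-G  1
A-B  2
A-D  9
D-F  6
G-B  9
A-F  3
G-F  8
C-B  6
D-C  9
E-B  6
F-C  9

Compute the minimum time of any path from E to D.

Candidate routes:
E - B - A - G - D: 6+2+1+1 = 10
E - B - A - D: 6+2+9 = 17
E - B - G - D: 6+9+1 = 16
The minimum is 10 min via E - B - A - G - D.

10 min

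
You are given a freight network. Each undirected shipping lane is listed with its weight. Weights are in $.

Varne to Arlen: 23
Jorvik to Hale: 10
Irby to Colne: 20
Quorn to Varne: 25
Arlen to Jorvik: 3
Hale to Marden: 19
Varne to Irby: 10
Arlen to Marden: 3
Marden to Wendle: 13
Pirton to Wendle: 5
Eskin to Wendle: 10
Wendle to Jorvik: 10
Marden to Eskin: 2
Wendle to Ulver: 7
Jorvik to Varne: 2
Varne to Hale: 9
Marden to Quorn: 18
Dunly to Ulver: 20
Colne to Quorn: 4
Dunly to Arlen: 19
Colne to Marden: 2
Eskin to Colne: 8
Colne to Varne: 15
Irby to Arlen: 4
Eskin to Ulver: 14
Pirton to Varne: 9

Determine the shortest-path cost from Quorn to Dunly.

$28

Compare a few routes:
Quorn → Colne → Marden → Arlen → Dunly: 4+2+3+19 = 28
Quorn → Colne → Marden → Eskin → Ulver → Dunly: 4+2+2+14+20 = 42
Quorn → Marden → Arlen → Dunly: 18+3+19 = 40
Quorn → Colne → Eskin → Marden → Arlen → Dunly: 4+8+2+3+19 = 36
Cheapest is Quorn → Colne → Marden → Arlen → Dunly at $28.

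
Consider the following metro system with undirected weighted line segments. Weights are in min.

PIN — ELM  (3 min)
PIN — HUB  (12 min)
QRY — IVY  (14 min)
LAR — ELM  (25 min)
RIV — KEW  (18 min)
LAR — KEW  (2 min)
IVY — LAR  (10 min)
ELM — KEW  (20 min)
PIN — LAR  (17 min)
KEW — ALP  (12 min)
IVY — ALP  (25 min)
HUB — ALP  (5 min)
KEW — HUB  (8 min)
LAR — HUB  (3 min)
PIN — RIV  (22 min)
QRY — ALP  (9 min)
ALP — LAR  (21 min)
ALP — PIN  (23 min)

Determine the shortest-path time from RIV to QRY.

Shortest distances from RIV:
RIV: 0
KEW: 18  (via RIV)
LAR: 20  (via KEW)
PIN: 22  (via RIV)
HUB: 23  (via LAR)
ELM: 25  (via PIN)
ALP: 28  (via HUB)
IVY: 30  (via LAR)
QRY: 37  (via ALP)
Shortest route: RIV → KEW → LAR → HUB → ALP → QRY = 37 min.

37 min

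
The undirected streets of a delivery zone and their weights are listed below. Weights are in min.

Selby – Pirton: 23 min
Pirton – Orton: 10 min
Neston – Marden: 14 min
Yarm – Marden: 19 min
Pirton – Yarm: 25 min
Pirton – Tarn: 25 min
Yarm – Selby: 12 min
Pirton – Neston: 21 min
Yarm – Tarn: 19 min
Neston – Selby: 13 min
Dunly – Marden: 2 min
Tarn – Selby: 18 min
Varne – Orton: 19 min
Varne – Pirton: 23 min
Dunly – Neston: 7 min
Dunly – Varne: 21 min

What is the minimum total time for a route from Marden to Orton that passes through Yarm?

Best Marden to Yarm: Marden–Yarm costing 19
Best Yarm to Orton: Yarm–Pirton–Orton costing 35
Total via Yarm: 19 + 35 = 54 min.

54 min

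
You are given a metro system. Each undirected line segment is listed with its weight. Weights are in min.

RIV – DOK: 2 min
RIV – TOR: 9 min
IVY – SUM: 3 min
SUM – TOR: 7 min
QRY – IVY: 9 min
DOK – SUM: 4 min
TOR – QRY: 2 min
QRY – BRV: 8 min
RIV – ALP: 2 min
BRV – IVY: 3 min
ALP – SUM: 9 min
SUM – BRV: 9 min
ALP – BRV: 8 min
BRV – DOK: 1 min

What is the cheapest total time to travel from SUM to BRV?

5 min

Candidate routes:
SUM–IVY–BRV: 3+3 = 6
SUM–DOK–BRV: 4+1 = 5
SUM–BRV: 9 = 9
Cheapest is SUM–DOK–BRV at 5 min.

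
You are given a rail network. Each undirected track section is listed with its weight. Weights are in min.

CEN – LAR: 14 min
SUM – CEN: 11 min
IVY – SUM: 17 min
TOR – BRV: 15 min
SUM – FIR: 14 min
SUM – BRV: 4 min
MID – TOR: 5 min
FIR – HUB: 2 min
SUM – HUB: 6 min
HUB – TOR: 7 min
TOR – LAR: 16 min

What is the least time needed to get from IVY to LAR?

Shortest distances from IVY:
IVY: 0
SUM: 17  (via IVY)
BRV: 21  (via SUM)
HUB: 23  (via SUM)
FIR: 25  (via HUB)
CEN: 28  (via SUM)
TOR: 30  (via HUB)
MID: 35  (via TOR)
LAR: 42  (via CEN)
Shortest route: IVY → SUM → CEN → LAR = 42 min.

42 min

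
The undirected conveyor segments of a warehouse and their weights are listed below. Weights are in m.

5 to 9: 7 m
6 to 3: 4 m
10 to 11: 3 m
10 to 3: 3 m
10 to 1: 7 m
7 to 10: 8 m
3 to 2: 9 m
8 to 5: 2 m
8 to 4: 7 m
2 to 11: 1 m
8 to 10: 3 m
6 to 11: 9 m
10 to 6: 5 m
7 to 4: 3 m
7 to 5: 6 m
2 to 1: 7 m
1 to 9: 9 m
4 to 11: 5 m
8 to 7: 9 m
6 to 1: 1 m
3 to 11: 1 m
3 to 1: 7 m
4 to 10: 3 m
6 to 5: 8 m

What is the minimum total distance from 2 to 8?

Compare a few routes:
2–11–10–8: 1+3+3 = 7
2–11–4–8: 1+5+7 = 13
2–11–4–10–8: 1+5+3+3 = 12
2–11–3–10–8: 1+1+3+3 = 8
The minimum is 7 m via 2–11–10–8.

7 m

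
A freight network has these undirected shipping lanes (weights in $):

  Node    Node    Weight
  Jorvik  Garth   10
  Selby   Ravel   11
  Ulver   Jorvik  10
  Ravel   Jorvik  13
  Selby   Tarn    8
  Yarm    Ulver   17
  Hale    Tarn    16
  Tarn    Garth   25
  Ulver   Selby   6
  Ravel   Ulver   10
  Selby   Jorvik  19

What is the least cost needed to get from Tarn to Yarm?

Running Dijkstra from Tarn:
Tarn: 0
Selby: 8  (via Tarn)
Ulver: 14  (via Selby)
Hale: 16  (via Tarn)
Ravel: 19  (via Selby)
Jorvik: 24  (via Ulver)
Garth: 25  (via Tarn)
Yarm: 31  (via Ulver)
Shortest route: Tarn → Selby → Ulver → Yarm = $31.

$31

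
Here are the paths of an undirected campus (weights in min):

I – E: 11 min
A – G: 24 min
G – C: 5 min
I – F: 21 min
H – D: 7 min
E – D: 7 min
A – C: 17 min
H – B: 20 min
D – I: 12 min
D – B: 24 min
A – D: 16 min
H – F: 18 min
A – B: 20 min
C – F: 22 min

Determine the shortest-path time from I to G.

48 min

Compare a few routes:
I - D - A - C - G: 12+16+17+5 = 50
I - F - C - G: 21+22+5 = 48
I - D - A - G: 12+16+24 = 52
The minimum is 48 min via I - F - C - G.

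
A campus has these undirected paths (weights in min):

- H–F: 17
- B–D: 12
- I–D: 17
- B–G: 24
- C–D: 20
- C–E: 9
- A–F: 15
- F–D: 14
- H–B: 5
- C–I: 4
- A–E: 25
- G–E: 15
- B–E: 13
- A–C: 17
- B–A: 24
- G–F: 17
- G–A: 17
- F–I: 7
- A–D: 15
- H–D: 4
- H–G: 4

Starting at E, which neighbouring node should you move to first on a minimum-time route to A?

A

Compare a few routes:
E - A: 25 = 25
E - C - A: 9+17 = 26
The minimum is 25 min via E - A.
So from E the first move is to A.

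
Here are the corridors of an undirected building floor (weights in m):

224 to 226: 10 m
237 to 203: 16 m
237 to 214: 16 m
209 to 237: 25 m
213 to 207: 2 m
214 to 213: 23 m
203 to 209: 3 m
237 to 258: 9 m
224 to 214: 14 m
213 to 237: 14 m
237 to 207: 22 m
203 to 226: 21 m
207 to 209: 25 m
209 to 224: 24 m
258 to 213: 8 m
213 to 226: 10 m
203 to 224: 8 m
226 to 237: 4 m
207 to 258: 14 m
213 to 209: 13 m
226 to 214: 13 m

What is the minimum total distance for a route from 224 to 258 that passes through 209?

32 m

Best 224 to 209: 224 → 203 → 209 costing 11
Shortest 209→258: 209 → 213 → 258 = 21
Total via 209: 11 + 21 = 32 m.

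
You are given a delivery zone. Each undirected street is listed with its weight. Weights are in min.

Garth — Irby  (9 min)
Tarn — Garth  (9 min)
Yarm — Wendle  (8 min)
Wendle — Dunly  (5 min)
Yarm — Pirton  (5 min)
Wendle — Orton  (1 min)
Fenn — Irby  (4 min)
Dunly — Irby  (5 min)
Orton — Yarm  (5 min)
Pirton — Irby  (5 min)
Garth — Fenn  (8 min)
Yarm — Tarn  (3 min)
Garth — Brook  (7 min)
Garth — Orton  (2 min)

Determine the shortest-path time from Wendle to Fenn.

Enumerating some paths:
Wendle → Dunly → Irby → Fenn: 5+5+4 = 14
Wendle → Orton → Garth → Fenn: 1+2+8 = 11
Cheapest is Wendle → Orton → Garth → Fenn at 11 min.

11 min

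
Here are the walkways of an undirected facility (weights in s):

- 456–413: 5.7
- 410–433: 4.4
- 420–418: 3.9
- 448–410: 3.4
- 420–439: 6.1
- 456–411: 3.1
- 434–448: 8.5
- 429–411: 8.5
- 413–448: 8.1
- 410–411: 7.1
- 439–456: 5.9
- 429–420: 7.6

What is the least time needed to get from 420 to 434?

34.1 s

Settle nodes by increasing distance from 420:
420: 0
418: 3.9  (via 420)
439: 6.1  (via 420)
429: 7.6  (via 420)
456: 12  (via 439)
411: 15.1  (via 456)
413: 17.7  (via 456)
410: 22.2  (via 411)
448: 25.6  (via 410)
433: 26.6  (via 410)
434: 34.1  (via 448)
Shortest route: 420 → 439 → 456 → 411 → 410 → 448 → 434 = 34.1 s.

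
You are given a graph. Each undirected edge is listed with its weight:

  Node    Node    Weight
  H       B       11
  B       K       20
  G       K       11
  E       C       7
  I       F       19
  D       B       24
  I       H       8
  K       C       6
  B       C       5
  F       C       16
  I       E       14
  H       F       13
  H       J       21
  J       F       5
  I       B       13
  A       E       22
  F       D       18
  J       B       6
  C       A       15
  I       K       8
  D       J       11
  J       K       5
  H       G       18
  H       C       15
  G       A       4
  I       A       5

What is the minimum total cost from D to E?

Running Dijkstra from D:
D: 0
J: 11  (via D)
F: 16  (via J)
K: 16  (via J)
B: 17  (via J)
C: 22  (via K)
I: 24  (via K)
G: 27  (via K)
H: 28  (via B)
A: 29  (via I)
E: 29  (via C)
Shortest route: D → J → K → C → E = 29.

29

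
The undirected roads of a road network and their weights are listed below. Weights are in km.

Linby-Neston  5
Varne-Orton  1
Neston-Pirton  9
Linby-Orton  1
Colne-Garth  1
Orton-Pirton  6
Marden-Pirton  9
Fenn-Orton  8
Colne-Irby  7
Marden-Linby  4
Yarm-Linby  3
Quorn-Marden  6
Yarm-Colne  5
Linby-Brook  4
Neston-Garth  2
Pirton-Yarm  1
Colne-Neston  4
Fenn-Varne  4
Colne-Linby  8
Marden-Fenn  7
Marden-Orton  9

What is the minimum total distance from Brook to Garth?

11 km

Shortest distances from Brook:
Brook: 0
Linby: 4  (via Brook)
Orton: 5  (via Linby)
Varne: 6  (via Orton)
Yarm: 7  (via Linby)
Pirton: 8  (via Yarm)
Marden: 8  (via Linby)
Neston: 9  (via Linby)
Fenn: 10  (via Varne)
Garth: 11  (via Neston)
Shortest route: Brook → Linby → Neston → Garth = 11 km.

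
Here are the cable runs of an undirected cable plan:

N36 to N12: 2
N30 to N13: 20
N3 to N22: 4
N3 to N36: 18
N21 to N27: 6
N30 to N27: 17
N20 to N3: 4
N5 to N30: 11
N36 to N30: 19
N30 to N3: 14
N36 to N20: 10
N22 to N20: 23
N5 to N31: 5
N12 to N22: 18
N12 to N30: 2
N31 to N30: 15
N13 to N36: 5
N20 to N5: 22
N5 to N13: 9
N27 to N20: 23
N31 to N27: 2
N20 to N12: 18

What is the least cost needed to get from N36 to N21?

Compare a few routes:
N36 → N12 → N30 → N5 → N31 → N27 → N21: 2+2+11+5+2+6 = 28
N36 → N12 → N30 → N27 → N21: 2+2+17+6 = 27
N36 → N20 → N27 → N21: 10+23+6 = 39
N36 → N30 → N27 → N21: 19+17+6 = 42
Cheapest is N36 → N12 → N30 → N27 → N21 at 27.

27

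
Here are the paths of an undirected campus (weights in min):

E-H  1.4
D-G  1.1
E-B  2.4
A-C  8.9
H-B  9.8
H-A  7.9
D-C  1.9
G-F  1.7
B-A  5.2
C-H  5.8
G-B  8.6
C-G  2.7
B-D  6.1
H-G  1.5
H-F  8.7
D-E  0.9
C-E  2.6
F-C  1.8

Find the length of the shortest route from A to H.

Settle nodes by increasing distance from A:
A: 0
B: 5.2  (via A)
E: 7.6  (via B)
H: 7.9  (via A)
Shortest route: A–H = 7.9 min.

7.9 min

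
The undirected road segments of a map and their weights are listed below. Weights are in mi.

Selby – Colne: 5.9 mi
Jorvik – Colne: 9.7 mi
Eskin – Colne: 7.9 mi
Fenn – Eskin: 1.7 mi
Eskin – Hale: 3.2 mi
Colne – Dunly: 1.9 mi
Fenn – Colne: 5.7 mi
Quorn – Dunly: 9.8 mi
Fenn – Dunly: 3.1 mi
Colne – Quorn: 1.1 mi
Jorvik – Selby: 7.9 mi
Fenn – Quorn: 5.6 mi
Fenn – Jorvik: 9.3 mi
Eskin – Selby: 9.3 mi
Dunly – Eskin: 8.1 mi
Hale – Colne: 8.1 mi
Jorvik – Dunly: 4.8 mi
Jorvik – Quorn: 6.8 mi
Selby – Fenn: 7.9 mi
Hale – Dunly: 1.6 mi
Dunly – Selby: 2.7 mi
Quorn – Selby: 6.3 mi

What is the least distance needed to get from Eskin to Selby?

Compare a few routes:
Eskin–Selby: 9.3 = 9.3
Eskin–Fenn–Dunly–Selby: 1.7+3.1+2.7 = 7.5
The minimum is 7.5 mi via Eskin–Fenn–Dunly–Selby.

7.5 mi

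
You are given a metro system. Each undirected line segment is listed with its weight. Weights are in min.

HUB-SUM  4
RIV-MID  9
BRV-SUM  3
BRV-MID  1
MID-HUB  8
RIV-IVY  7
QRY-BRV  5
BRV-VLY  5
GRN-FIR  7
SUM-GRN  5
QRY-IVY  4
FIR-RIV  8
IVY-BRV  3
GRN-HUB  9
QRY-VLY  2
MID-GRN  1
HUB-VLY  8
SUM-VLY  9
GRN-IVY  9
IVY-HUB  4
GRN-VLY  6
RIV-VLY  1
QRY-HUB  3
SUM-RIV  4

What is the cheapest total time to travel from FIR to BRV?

9 min

Candidate routes:
FIR–RIV–SUM–BRV: 8+4+3 = 15
FIR–GRN–MID–BRV: 7+1+1 = 9
FIR–RIV–VLY–BRV: 8+1+5 = 14
The minimum is 9 min via FIR–GRN–MID–BRV.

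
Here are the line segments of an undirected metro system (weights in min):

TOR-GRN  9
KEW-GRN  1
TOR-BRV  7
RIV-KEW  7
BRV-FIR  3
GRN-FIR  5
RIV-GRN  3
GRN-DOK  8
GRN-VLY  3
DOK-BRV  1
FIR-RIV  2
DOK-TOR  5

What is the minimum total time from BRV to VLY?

Compare a few routes:
BRV - DOK - TOR - GRN - VLY: 1+5+9+3 = 18
BRV - FIR - RIV - KEW - GRN - VLY: 3+2+7+1+3 = 16
BRV - FIR - GRN - VLY: 3+5+3 = 11
BRV - DOK - GRN - VLY: 1+8+3 = 12
Cheapest is BRV - FIR - GRN - VLY at 11 min.

11 min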